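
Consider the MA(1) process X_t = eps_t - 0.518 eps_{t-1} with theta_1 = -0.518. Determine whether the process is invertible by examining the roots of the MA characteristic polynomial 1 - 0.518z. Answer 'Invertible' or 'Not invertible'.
\text{Invertible}

The MA(q) characteristic polynomial is P(z) = 1 - 0.518z.
Invertibility requires all roots to lie outside the unit circle, i.e. |z| > 1 for every root.
This is linear in z: 1 + (-0.518) z = 0  =>  z = -1/(-0.518) = 1.930502,  |z| = 1.930502.
Moduli of all roots: 1.9305.
All moduli strictly greater than 1? Yes.
Verdict: Invertible.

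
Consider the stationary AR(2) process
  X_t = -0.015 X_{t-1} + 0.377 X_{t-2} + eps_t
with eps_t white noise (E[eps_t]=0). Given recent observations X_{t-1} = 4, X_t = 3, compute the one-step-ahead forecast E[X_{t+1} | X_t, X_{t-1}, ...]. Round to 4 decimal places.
E[X_{t+1} \mid \mathcal F_t] = 1.4630

For an AR(p) model X_t = c + sum_i phi_i X_{t-i} + eps_t, the
one-step-ahead conditional mean is
  E[X_{t+1} | X_t, ...] = c + sum_i phi_i X_{t+1-i}.
Substitute known values:
  E[X_{t+1} | ...] = (-0.015) * (3) + (0.377) * (4)
                   = 1.4630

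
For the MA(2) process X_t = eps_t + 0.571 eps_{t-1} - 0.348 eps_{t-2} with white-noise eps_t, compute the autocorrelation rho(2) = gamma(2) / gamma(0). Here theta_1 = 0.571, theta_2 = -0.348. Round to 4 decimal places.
\rho(2) = -0.2405

For an MA(q) process with theta_0 = 1, the autocovariance is
  gamma(k) = sigma^2 * sum_{i=0..q-k} theta_i * theta_{i+k},
and rho(k) = gamma(k) / gamma(0). Sigma^2 cancels.
  numerator   = (1)*(-0.348) = -0.348.
  denominator = (1)^2 + (0.571)^2 + (-0.348)^2 = 1.447145.
  rho(2) = -0.348 / 1.447145 = -0.2405.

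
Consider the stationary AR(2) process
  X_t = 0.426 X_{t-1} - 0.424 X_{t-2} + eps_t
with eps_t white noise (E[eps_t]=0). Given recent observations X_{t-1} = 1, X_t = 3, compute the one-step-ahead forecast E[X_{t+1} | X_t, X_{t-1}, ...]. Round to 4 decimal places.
E[X_{t+1} \mid \mathcal F_t] = 0.8540

For an AR(p) model X_t = c + sum_i phi_i X_{t-i} + eps_t, the
one-step-ahead conditional mean is
  E[X_{t+1} | X_t, ...] = c + sum_i phi_i X_{t+1-i}.
Substitute known values:
  E[X_{t+1} | ...] = (0.426) * (3) + (-0.424) * (1)
                   = 0.8540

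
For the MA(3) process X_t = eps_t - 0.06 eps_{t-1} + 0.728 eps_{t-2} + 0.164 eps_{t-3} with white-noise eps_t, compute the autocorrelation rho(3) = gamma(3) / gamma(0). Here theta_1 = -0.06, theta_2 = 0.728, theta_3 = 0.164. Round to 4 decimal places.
\rho(3) = 0.1051

For an MA(q) process with theta_0 = 1, the autocovariance is
  gamma(k) = sigma^2 * sum_{i=0..q-k} theta_i * theta_{i+k},
and rho(k) = gamma(k) / gamma(0). Sigma^2 cancels.
  numerator   = (1)*(0.164) = 0.164.
  denominator = (1)^2 + (-0.06)^2 + (0.728)^2 + (0.164)^2 = 1.56048.
  rho(3) = 0.164 / 1.56048 = 0.1051.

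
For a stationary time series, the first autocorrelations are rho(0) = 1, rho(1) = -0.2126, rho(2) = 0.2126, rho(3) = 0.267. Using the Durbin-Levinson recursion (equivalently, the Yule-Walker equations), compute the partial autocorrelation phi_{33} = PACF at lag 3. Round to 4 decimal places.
\phi_{33} = 0.3691

The PACF at lag k is phi_{kk}, the last component of the solution
to the Yule-Walker system G_k phi = r_k where
  (G_k)_{ij} = rho(|i - j|), (r_k)_i = rho(i), i,j = 1..k.
Equivalently, Durbin-Levinson gives phi_{kk} iteratively:
  phi_{11} = rho(1)
  phi_{kk} = [rho(k) - sum_{j=1..k-1} phi_{k-1,j} rho(k-j)]
            / [1 - sum_{j=1..k-1} phi_{k-1,j} rho(j)],
  phi_{k,j} = phi_{k-1,j} - phi_{kk} phi_{k-1,k-j},  j = 1..k-1.
Step k = 1:
  phi_11 = rho(1) = -0.2126.
Step k = 2:
  phi_22 = [rho(2) - phi_11 rho(1)] / [1 - phi_11 rho(1)] = [0.2126 - (-0.2126)(-0.2126)] / [1 - (-0.2126)(-0.2126)]
         = 0.16740124 / 0.95480124 = 0.175326.
  Update: phi_21 = phi_11 - phi_22 phi_11 = -0.2126 - (0.175326)(-0.2126) = -0.175326.
Step k = 3:
  phi_33 = [rho(3) - phi_21 rho(2) - phi_22 rho(1)] / [1 - phi_21 rho(1) - phi_22 rho(2)]
    numerator   = 0.267 - (-0.175326)(0.2126) - (0.175326)(-0.2126) = 0.34154851
    denominator = 1 - (-0.175326)(-0.2126) - (0.175326)(0.2126) = 0.92545149
  phi_33 = 0.34154851 / 0.92545149 = 0.3691.
Therefore phi_{33} = 0.3691.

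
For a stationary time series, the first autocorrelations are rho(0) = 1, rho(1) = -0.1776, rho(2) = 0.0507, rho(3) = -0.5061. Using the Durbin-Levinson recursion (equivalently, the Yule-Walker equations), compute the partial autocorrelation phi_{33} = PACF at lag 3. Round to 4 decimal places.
\phi_{33} = -0.5100

The PACF at lag k is phi_{kk}, the last component of the solution
to the Yule-Walker system G_k phi = r_k where
  (G_k)_{ij} = rho(|i - j|), (r_k)_i = rho(i), i,j = 1..k.
Equivalently, Durbin-Levinson gives phi_{kk} iteratively:
  phi_{11} = rho(1)
  phi_{kk} = [rho(k) - sum_{j=1..k-1} phi_{k-1,j} rho(k-j)]
            / [1 - sum_{j=1..k-1} phi_{k-1,j} rho(j)],
  phi_{k,j} = phi_{k-1,j} - phi_{kk} phi_{k-1,k-j},  j = 1..k-1.
Step k = 1:
  phi_11 = rho(1) = -0.1776.
Step k = 2:
  phi_22 = [rho(2) - phi_11 rho(1)] / [1 - phi_11 rho(1)] = [0.0507 - (-0.1776)(-0.1776)] / [1 - (-0.1776)(-0.1776)]
         = 0.01915824 / 0.96845824 = 0.019782.
  Update: phi_21 = phi_11 - phi_22 phi_11 = -0.1776 - (0.019782)(-0.1776) = -0.174087.
Step k = 3:
  phi_33 = [rho(3) - phi_21 rho(2) - phi_22 rho(1)] / [1 - phi_21 rho(1) - phi_22 rho(2)]
    numerator   = -0.5061 - (-0.174087)(0.0507) - (0.019782)(-0.1776) = -0.49376049
    denominator = 1 - (-0.174087)(-0.1776) - (0.019782)(0.0507) = 0.96807925
  phi_33 = -0.49376049 / 0.96807925 = -0.51.
Therefore phi_{33} = -0.5100.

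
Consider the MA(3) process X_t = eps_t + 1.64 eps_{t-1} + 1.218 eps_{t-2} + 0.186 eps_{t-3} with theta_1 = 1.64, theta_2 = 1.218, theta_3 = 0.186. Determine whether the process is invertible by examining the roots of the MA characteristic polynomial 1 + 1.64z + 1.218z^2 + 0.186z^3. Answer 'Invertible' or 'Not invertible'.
\text{Invertible}

The MA(q) characteristic polynomial is P(z) = 1 + 1.64z + 1.218z^2 + 0.186z^3.
Invertibility requires all roots to lie outside the unit circle, i.e. |z| > 1 for every root.
Degree 3: look for a simple real root z0 first, then factor out (1 - z/z0) and solve the remaining quadratic.
Testing z0 = -5: P(-5) = 1 + (1.64)(-5) + (1.218)(-5)^2 + (0.186)(-5)^3
  = 1 + (-8.2) + (30.45) + (-23.25) = 0.  So z_0 = -5 is a root, |z_0| = 5.
Divide out the factor (1 + 0.2 z) = (1 - z/z0) (since 1/z0 = -0.2):
  P(z) = (1 + 0.2 z)(1 + (1.44) z + (0.93) z^2)
  [check: z-coef 1.44 - (-0.2) = 1.64; z^2-coef 0.93 - (-0.2)(1.44) = 1.218; z^3-coef -(-0.2)(0.93) = 0.186.]
Remaining roots from the quadratic factor 1 + (1.44) z + (0.93) z^2:
  Set 1 + (1.44) z + (0.93) z^2 = 0, i.e. a z^2 + b z + c = 0 with a = 0.93, b = 1.44, c = 1.
  Discriminant D = b^2 - 4ac = (1.44)^2 - 4*(0.93)*1 = 2.0736 - (3.72) = -1.6464.
  D < 0, so the roots are the complex-conjugate pair z = (-b +/- i sqrt(-D)) / (2a) = -0.7742 +/- 0.6899i.
  For a conjugate pair |z|^2 = z * conj(z) = (product of roots) = c/a = 1/(0.93) = 1.075269, so |z| = sqrt(1.075269) = 1.037 for both roots.
Moduli of all roots: 5.0000, 1.0370, 1.0370.
All moduli strictly greater than 1? Yes.
Verdict: Invertible.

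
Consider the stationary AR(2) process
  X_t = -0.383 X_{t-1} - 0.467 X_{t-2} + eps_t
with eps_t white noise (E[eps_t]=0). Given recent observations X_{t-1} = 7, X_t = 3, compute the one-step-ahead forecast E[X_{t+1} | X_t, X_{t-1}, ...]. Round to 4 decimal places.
E[X_{t+1} \mid \mathcal F_t] = -4.4180

For an AR(p) model X_t = c + sum_i phi_i X_{t-i} + eps_t, the
one-step-ahead conditional mean is
  E[X_{t+1} | X_t, ...] = c + sum_i phi_i X_{t+1-i}.
Substitute known values:
  E[X_{t+1} | ...] = (-0.383) * (3) + (-0.467) * (7)
                   = -4.4180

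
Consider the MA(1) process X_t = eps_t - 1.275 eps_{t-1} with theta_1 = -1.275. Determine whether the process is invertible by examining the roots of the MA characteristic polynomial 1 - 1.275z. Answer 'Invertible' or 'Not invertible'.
\text{Not invertible}

The MA(q) characteristic polynomial is P(z) = 1 - 1.275z.
Invertibility requires all roots to lie outside the unit circle, i.e. |z| > 1 for every root.
This is linear in z: 1 + (-1.275) z = 0  =>  z = -1/(-1.275) = 0.784314,  |z| = 0.784314.
Moduli of all roots: 0.7843.
All moduli strictly greater than 1? No.
Verdict: Not invertible.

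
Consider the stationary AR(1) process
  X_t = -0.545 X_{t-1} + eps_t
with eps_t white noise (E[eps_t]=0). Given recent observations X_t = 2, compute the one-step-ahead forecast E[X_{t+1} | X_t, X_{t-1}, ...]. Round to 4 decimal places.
E[X_{t+1} \mid \mathcal F_t] = -1.0900

For an AR(p) model X_t = c + sum_i phi_i X_{t-i} + eps_t, the
one-step-ahead conditional mean is
  E[X_{t+1} | X_t, ...] = c + sum_i phi_i X_{t+1-i}.
Substitute known values:
  E[X_{t+1} | ...] = (-0.545) * (2)
                   = -1.0900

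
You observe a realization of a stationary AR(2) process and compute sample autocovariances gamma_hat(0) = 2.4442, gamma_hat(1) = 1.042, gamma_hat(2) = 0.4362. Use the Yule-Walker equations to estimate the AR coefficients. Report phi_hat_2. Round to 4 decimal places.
\hat\phi_{2} = -0.0040

The Yule-Walker equations for an AR(p) process read, in matrix form,
  Gamma_p phi = r_p,   with   (Gamma_p)_{ij} = gamma(|i - j|),
                       (r_p)_i = gamma(i),   i,j = 1..p.
Substitute the sample gammas (Toeplitz matrix and right-hand side of size 2):
  Gamma_p = [[2.4442, 1.042], [1.042, 2.4442]]
  r_p     = [1.042, 0.4362]
Written out:
  2.4442 phi_1 + 1.042 phi_2 = 1.042
  1.042 phi_1 + 2.4442 phi_2 = 0.4362
Solve by Cramer's rule:
  det = gamma(0)^2 - gamma(1)^2 = (2.4442)^2 - (1.042)^2 = 5.97411364 - 1.085764 = 4.88834964
  phi_hat_1 = [gamma(1) gamma(0) - gamma(1) gamma(2)] / det = [(1.042)(2.4442) - (1.042)(0.4362)] / 4.88834964 = 2.092336 / 4.88834964 = 0.428
  phi_hat_2 = [gamma(0) gamma(2) - gamma(1)^2] / det = [(2.4442)(0.4362) - (1.042)^2] / 4.88834964 = -0.01960396 / 4.88834964 = -0.004
So phi_hat = [0.4280, -0.0040].
Therefore phi_hat_2 = -0.0040.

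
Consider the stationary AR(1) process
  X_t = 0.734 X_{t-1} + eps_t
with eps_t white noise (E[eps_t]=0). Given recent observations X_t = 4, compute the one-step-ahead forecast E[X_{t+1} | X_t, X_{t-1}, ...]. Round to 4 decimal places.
E[X_{t+1} \mid \mathcal F_t] = 2.9360

For an AR(p) model X_t = c + sum_i phi_i X_{t-i} + eps_t, the
one-step-ahead conditional mean is
  E[X_{t+1} | X_t, ...] = c + sum_i phi_i X_{t+1-i}.
Substitute known values:
  E[X_{t+1} | ...] = (0.734) * (4)
                   = 2.9360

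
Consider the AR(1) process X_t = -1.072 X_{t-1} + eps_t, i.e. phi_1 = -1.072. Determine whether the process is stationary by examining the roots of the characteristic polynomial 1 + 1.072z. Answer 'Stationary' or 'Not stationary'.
\text{Not stationary}

The AR(p) characteristic polynomial is P(z) = 1 + 1.072z.
Stationarity requires all roots to lie outside the unit circle, i.e. |z| > 1 for every root.
This is linear in z: 1 + (1.072) z = 0  =>  z = -1/(1.072) = -0.932836,  |z| = 0.932836.
Moduli of all roots: 0.9328.
All moduli strictly greater than 1? No.
Verdict: Not stationary.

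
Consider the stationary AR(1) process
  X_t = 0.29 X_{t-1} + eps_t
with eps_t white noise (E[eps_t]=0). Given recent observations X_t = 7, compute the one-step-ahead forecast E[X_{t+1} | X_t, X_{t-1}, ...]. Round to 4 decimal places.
E[X_{t+1} \mid \mathcal F_t] = 2.0300

For an AR(p) model X_t = c + sum_i phi_i X_{t-i} + eps_t, the
one-step-ahead conditional mean is
  E[X_{t+1} | X_t, ...] = c + sum_i phi_i X_{t+1-i}.
Substitute known values:
  E[X_{t+1} | ...] = (0.29) * (7)
                   = 2.0300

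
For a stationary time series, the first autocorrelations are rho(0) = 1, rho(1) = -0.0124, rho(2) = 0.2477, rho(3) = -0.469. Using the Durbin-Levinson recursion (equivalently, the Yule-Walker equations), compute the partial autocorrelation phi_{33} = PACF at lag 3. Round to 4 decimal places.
\phi_{33} = -0.4940

The PACF at lag k is phi_{kk}, the last component of the solution
to the Yule-Walker system G_k phi = r_k where
  (G_k)_{ij} = rho(|i - j|), (r_k)_i = rho(i), i,j = 1..k.
Equivalently, Durbin-Levinson gives phi_{kk} iteratively:
  phi_{11} = rho(1)
  phi_{kk} = [rho(k) - sum_{j=1..k-1} phi_{k-1,j} rho(k-j)]
            / [1 - sum_{j=1..k-1} phi_{k-1,j} rho(j)],
  phi_{k,j} = phi_{k-1,j} - phi_{kk} phi_{k-1,k-j},  j = 1..k-1.
Step k = 1:
  phi_11 = rho(1) = -0.0124.
Step k = 2:
  phi_22 = [rho(2) - phi_11 rho(1)] / [1 - phi_11 rho(1)] = [0.2477 - (-0.0124)(-0.0124)] / [1 - (-0.0124)(-0.0124)]
         = 0.24754624 / 0.99984624 = 0.247584.
  Update: phi_21 = phi_11 - phi_22 phi_11 = -0.0124 - (0.247584)(-0.0124) = -0.00933.
Step k = 3:
  phi_33 = [rho(3) - phi_21 rho(2) - phi_22 rho(1)] / [1 - phi_21 rho(1) - phi_22 rho(2)]
    numerator   = -0.469 - (-0.00933)(0.2477) - (0.247584)(-0.0124) = -0.46361892
    denominator = 1 - (-0.00933)(-0.0124) - (0.247584)(0.2477) = 0.93855768
  phi_33 = -0.46361892 / 0.93855768 = -0.494.
Therefore phi_{33} = -0.4940.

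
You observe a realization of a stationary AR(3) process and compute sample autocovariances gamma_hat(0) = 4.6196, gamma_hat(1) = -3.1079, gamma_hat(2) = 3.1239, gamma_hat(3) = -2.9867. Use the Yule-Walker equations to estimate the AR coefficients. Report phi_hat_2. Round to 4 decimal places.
\hat\phi_{2} = 0.3190

The Yule-Walker equations for an AR(p) process read, in matrix form,
  Gamma_p phi = r_p,   with   (Gamma_p)_{ij} = gamma(|i - j|),
                       (r_p)_i = gamma(i),   i,j = 1..p.
Substitute the sample gammas (Toeplitz matrix and right-hand side of size 3):
  Gamma_p = [[4.6196, -3.1079, 3.1239], [-3.1079, 4.6196, -3.1079], [3.1239, -3.1079, 4.6196]]
  r_p     = [-3.1079, 3.1239, -2.9867]
Written out (R1..R3):
  (R1) 4.6196 phi_1 - 3.1079 phi_2 + 3.1239 phi_3 = -3.1079
  (R2) -3.1079 phi_1 + 4.6196 phi_2 - 3.1079 phi_3 = 3.1239
  (R3) 3.1239 phi_1 - 3.1079 phi_2 + 4.6196 phi_3 = -2.9867
Gaussian elimination:
  R2 <- R2 - (-3.1079/4.6196) R1 = R2 - (-0.672764) R1:  2.528717 phi_2 - 1.006253 phi_3 = 1.033017
  R3 <- R3 - (3.1239/4.6196) R1 = R3 - (0.676227) R1:  -1.006253 phi_2 + 2.507133 phi_3 = -0.885053
  R3 <- R3 - (-1.006253/2.528717) R2 = R3 - (-0.39793) R2:  2.106715 phi_3 = -0.473984
Back-substitution:
  phi_hat_3 = -0.473984 / 2.106715 = -0.224987
  phi_hat_2 = (1.033017 - (-1.006253)(-0.224987)) / 2.528717 = 0.318985
  phi_hat_1 = (-3.1079 - (-3.1079)(0.318985) - (3.1239)(-0.224987)) / 4.6196 = -0.30602
So phi_hat = [-0.3060, 0.3190, -0.2250].
Therefore phi_hat_2 = 0.3190.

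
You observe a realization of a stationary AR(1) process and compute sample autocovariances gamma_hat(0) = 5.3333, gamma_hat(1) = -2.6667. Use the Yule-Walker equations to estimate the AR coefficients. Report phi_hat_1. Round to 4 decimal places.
\hat\phi_{1} = -0.5000

The Yule-Walker equations for an AR(p) process read, in matrix form,
  Gamma_p phi = r_p,   with   (Gamma_p)_{ij} = gamma(|i - j|),
                       (r_p)_i = gamma(i),   i,j = 1..p.
Substitute the sample gammas (Toeplitz matrix and right-hand side of size 1):
  Gamma_p = [[5.3333]]
  r_p     = [-2.6667]
With p = 1 this is the single equation gamma(0) phi_1 = gamma(1):
  phi_hat_1 = gamma(1) / gamma(0) = -2.6667 / 5.3333 = -0.5000.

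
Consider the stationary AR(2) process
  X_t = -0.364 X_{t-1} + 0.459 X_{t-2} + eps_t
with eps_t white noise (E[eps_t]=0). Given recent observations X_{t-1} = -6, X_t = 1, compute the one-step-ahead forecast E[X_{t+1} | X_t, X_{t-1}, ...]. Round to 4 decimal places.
E[X_{t+1} \mid \mathcal F_t] = -3.1180

For an AR(p) model X_t = c + sum_i phi_i X_{t-i} + eps_t, the
one-step-ahead conditional mean is
  E[X_{t+1} | X_t, ...] = c + sum_i phi_i X_{t+1-i}.
Substitute known values:
  E[X_{t+1} | ...] = (-0.364) * (1) + (0.459) * (-6)
                   = -3.1180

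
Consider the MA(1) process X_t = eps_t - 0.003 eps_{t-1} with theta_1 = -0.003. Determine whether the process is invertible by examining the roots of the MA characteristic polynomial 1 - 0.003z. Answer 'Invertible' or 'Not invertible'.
\text{Invertible}

The MA(q) characteristic polynomial is P(z) = 1 - 0.003z.
Invertibility requires all roots to lie outside the unit circle, i.e. |z| > 1 for every root.
This is linear in z: 1 + (-0.003) z = 0  =>  z = -1/(-0.003) = 333.333333,  |z| = 333.333333.
Moduli of all roots: 333.3333.
All moduli strictly greater than 1? Yes.
Verdict: Invertible.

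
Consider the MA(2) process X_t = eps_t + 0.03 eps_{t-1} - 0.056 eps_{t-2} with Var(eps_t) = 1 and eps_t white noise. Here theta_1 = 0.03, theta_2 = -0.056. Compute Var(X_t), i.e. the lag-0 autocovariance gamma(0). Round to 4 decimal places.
\gamma(0) = 1.0040

For an MA(q) process X_t = eps_t + sum_i theta_i eps_{t-i} with
Var(eps_t) = sigma^2, the variance is
  gamma(0) = sigma^2 * (1 + sum_i theta_i^2).
  sum_i theta_i^2 = (0.03)^2 + (-0.056)^2 = 0.0009 + 0.003136 = 0.004036.
  gamma(0) = 1 * (1 + 0.004036) = 1 * 1.004036 = 1.004036, which rounds to 1.0040.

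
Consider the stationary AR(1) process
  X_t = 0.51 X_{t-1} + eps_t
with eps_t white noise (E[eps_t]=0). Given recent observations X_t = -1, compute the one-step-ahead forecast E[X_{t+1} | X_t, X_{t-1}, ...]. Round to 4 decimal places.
E[X_{t+1} \mid \mathcal F_t] = -0.5100

For an AR(p) model X_t = c + sum_i phi_i X_{t-i} + eps_t, the
one-step-ahead conditional mean is
  E[X_{t+1} | X_t, ...] = c + sum_i phi_i X_{t+1-i}.
Substitute known values:
  E[X_{t+1} | ...] = (0.51) * (-1)
                   = -0.5100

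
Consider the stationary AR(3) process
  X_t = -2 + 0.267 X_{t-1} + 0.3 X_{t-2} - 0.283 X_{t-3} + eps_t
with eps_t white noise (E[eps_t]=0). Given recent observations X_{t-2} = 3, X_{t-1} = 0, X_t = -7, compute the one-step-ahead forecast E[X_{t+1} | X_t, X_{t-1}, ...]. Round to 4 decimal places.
E[X_{t+1} \mid \mathcal F_t] = -4.7180

For an AR(p) model X_t = c + sum_i phi_i X_{t-i} + eps_t, the
one-step-ahead conditional mean is
  E[X_{t+1} | X_t, ...] = c + sum_i phi_i X_{t+1-i}.
Substitute known values:
  E[X_{t+1} | ...] = -2 + (0.267) * (-7) + (0.3) * (0) + (-0.283) * (3)
                   = -4.7180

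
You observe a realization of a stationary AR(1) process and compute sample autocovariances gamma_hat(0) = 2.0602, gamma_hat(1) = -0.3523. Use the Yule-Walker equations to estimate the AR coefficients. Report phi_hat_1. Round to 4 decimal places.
\hat\phi_{1} = -0.1710

The Yule-Walker equations for an AR(p) process read, in matrix form,
  Gamma_p phi = r_p,   with   (Gamma_p)_{ij} = gamma(|i - j|),
                       (r_p)_i = gamma(i),   i,j = 1..p.
Substitute the sample gammas (Toeplitz matrix and right-hand side of size 1):
  Gamma_p = [[2.0602]]
  r_p     = [-0.3523]
With p = 1 this is the single equation gamma(0) phi_1 = gamma(1):
  phi_hat_1 = gamma(1) / gamma(0) = -0.3523 / 2.0602 = -0.1710.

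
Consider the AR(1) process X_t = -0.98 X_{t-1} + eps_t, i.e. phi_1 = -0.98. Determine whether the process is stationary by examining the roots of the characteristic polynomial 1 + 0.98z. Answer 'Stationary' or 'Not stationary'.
\text{Stationary}

The AR(p) characteristic polynomial is P(z) = 1 + 0.98z.
Stationarity requires all roots to lie outside the unit circle, i.e. |z| > 1 for every root.
This is linear in z: 1 + (0.98) z = 0  =>  z = -1/(0.98) = -1.020408,  |z| = 1.020408.
Moduli of all roots: 1.0204.
All moduli strictly greater than 1? Yes.
Verdict: Stationary.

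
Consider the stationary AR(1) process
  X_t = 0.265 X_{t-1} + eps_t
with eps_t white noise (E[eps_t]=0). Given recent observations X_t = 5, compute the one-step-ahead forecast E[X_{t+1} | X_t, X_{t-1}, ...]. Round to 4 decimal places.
E[X_{t+1} \mid \mathcal F_t] = 1.3250

For an AR(p) model X_t = c + sum_i phi_i X_{t-i} + eps_t, the
one-step-ahead conditional mean is
  E[X_{t+1} | X_t, ...] = c + sum_i phi_i X_{t+1-i}.
Substitute known values:
  E[X_{t+1} | ...] = (0.265) * (5)
                   = 1.3250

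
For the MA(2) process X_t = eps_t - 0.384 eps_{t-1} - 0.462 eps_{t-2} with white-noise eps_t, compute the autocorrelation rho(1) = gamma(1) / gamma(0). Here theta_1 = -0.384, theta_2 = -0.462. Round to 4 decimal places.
\rho(1) = -0.1518

For an MA(q) process with theta_0 = 1, the autocovariance is
  gamma(k) = sigma^2 * sum_{i=0..q-k} theta_i * theta_{i+k},
and rho(k) = gamma(k) / gamma(0). Sigma^2 cancels.
  numerator   = (1)*(-0.384) + (-0.384)*(-0.462) = -0.206592.
  denominator = (1)^2 + (-0.384)^2 + (-0.462)^2 = 1.3609.
  rho(1) = -0.206592 / 1.3609 = -0.1518.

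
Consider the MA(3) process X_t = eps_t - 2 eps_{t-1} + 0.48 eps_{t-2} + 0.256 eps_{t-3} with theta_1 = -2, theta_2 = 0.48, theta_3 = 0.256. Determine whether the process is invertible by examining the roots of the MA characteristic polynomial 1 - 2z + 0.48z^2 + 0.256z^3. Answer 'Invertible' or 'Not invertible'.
\text{Not invertible}

The MA(q) characteristic polynomial is P(z) = 1 - 2z + 0.48z^2 + 0.256z^3.
Invertibility requires all roots to lie outside the unit circle, i.e. |z| > 1 for every root.
Degree 3: look for a simple real root z0 first, then factor out (1 - z/z0) and solve the remaining quadratic.
Testing z0 = 0.625: P(0.625) = 1 + (-2)(0.625) + (0.48)(0.625)^2 + (0.256)(0.625)^3
  = 1 + (-1.25) + (0.1875) + (0.0625) = 0.  So z_0 = 0.625 is a root, |z_0| = 0.625.
Divide out the factor (1 - 1.6 z) = (1 - z/z0) (since 1/z0 = 1.6):
  P(z) = (1 - 1.6 z)(1 + (-0.4) z + (-0.16) z^2)
  [check: z-coef -0.4 - (1.6) = -2; z^2-coef -0.16 - (1.6)(-0.4) = 0.48; z^3-coef -(1.6)(-0.16) = 0.256.]
Remaining roots from the quadratic factor 1 + (-0.4) z + (-0.16) z^2:
  Set 1 + (-0.4) z + (-0.16) z^2 = 0, i.e. a z^2 + b z + c = 0 with a = -0.16, b = -0.4, c = 1.
  Discriminant D = b^2 - 4ac = (-0.4)^2 - 4*(-0.16)*1 = 0.16 - (-0.64) = 0.8.
  D >= 0, so the roots are real: z = (-b +/- sqrt(D)) / (2a) = (0.4 +/- 0.894427) / (-0.32).
    z_1 = (0.4 + 0.894427) / (-0.32) = -4.0451,   |z_1| = 4.0451.
    z_2 = (0.4 - 0.894427) / (-0.32) = 1.5451,   |z_2| = 1.5451.
Moduli of all roots: 0.6250, 4.0451, 1.5451.
All moduli strictly greater than 1? No.
Verdict: Not invertible.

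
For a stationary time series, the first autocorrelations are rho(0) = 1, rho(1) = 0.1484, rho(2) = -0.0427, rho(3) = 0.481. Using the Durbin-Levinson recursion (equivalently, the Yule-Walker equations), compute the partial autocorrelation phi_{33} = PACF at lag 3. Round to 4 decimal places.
\phi_{33} = 0.5110

The PACF at lag k is phi_{kk}, the last component of the solution
to the Yule-Walker system G_k phi = r_k where
  (G_k)_{ij} = rho(|i - j|), (r_k)_i = rho(i), i,j = 1..k.
Equivalently, Durbin-Levinson gives phi_{kk} iteratively:
  phi_{11} = rho(1)
  phi_{kk} = [rho(k) - sum_{j=1..k-1} phi_{k-1,j} rho(k-j)]
            / [1 - sum_{j=1..k-1} phi_{k-1,j} rho(j)],
  phi_{k,j} = phi_{k-1,j} - phi_{kk} phi_{k-1,k-j},  j = 1..k-1.
Step k = 1:
  phi_11 = rho(1) = 0.1484.
Step k = 2:
  phi_22 = [rho(2) - phi_11 rho(1)] / [1 - phi_11 rho(1)] = [-0.0427 - (0.1484)(0.1484)] / [1 - (0.1484)(0.1484)]
         = -0.06472256 / 0.97797744 = -0.06618.
  Update: phi_21 = phi_11 - phi_22 phi_11 = 0.1484 - (-0.06618)(0.1484) = 0.158221.
Step k = 3:
  phi_33 = [rho(3) - phi_21 rho(2) - phi_22 rho(1)] / [1 - phi_21 rho(1) - phi_22 rho(2)]
    numerator   = 0.481 - (0.158221)(-0.0427) - (-0.06618)(0.1484) = 0.49757716
    denominator = 1 - (0.158221)(0.1484) - (-0.06618)(-0.0427) = 0.9736941
  phi_33 = 0.49757716 / 0.9736941 = 0.511.
Therefore phi_{33} = 0.5110.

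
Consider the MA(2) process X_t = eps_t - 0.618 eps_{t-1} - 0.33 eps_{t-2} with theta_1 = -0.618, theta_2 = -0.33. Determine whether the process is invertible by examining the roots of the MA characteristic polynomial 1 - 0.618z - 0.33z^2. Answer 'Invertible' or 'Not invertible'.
\text{Invertible}

The MA(q) characteristic polynomial is P(z) = 1 - 0.618z - 0.33z^2.
Invertibility requires all roots to lie outside the unit circle, i.e. |z| > 1 for every root.
Set 1 + (-0.618) z + (-0.33) z^2 = 0, i.e. a z^2 + b z + c = 0 with a = -0.33, b = -0.618, c = 1.
Discriminant D = b^2 - 4ac = (-0.618)^2 - 4*(-0.33)*1 = 0.381924 - (-1.32) = 1.701924.
D >= 0, so the roots are real: z = (-b +/- sqrt(D)) / (2a) = (0.618 +/- 1.304578) / (-0.66).
  z_1 = (0.618 + 1.304578) / (-0.66) = -2.913,   |z_1| = 2.913.
  z_2 = (0.618 - 1.304578) / (-0.66) = 1.0403,   |z_2| = 1.0403.
Moduli of all roots: 2.9130, 1.0403.
All moduli strictly greater than 1? Yes.
Verdict: Invertible.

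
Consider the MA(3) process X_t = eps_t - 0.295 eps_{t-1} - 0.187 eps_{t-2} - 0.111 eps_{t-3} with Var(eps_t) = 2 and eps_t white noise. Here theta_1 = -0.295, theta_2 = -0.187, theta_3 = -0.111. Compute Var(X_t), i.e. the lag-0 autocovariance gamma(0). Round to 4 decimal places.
\gamma(0) = 2.2686

For an MA(q) process X_t = eps_t + sum_i theta_i eps_{t-i} with
Var(eps_t) = sigma^2, the variance is
  gamma(0) = sigma^2 * (1 + sum_i theta_i^2).
  sum_i theta_i^2 = (-0.295)^2 + (-0.187)^2 + (-0.111)^2 = 0.087025 + 0.034969 + 0.012321 = 0.134315.
  gamma(0) = 2 * (1 + 0.134315) = 2 * 1.134315 = 2.26863, which rounds to 2.2686.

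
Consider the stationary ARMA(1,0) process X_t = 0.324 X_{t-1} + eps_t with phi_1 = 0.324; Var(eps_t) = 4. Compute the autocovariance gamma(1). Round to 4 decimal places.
\gamma(1) = 1.4480

Multiply the model equation by X_{t-k} and take expectations. With theta_0 = psi_0 = 1 and psi_j the MA(infinity) weights, this gives
  gamma(k) - sum_i phi_i gamma(k-i) = c_k,
  c_k = sigma^2 * sum_{j=k..q} theta_j psi_{j-k}   (c_k = 0 for k > q),
using gamma(-m) = gamma(m).
Pure AR (q = 0): c_0 = sigma^2 = 4, c_k = 0 for k >= 1.
Equations for k = 0 and k = 1 (AR order 1):
  gamma(0) = phi_1 gamma(1) + c_0
  gamma(1) = phi_1 gamma(0) + c_1
Substituting the second into the first: gamma(0) (1 - phi_1^2) = c_0 + phi_1 c_1, so
  gamma(0) = c_0 / (1 - phi_1^2) = 4 / (1 - (0.324)^2) = 4 / 0.895024 = 4.469154.
  gamma(1) = phi_1 gamma(0) = (0.324)(4.469154) = 1.448006.
Therefore gamma(1) = 1.4480 (to 4 decimal places).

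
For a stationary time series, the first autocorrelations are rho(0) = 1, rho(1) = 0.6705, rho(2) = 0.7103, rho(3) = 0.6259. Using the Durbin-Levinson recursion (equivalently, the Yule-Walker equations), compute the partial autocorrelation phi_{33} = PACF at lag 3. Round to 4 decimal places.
\phi_{33} = 0.1350

The PACF at lag k is phi_{kk}, the last component of the solution
to the Yule-Walker system G_k phi = r_k where
  (G_k)_{ij} = rho(|i - j|), (r_k)_i = rho(i), i,j = 1..k.
Equivalently, Durbin-Levinson gives phi_{kk} iteratively:
  phi_{11} = rho(1)
  phi_{kk} = [rho(k) - sum_{j=1..k-1} phi_{k-1,j} rho(k-j)]
            / [1 - sum_{j=1..k-1} phi_{k-1,j} rho(j)],
  phi_{k,j} = phi_{k-1,j} - phi_{kk} phi_{k-1,k-j},  j = 1..k-1.
Step k = 1:
  phi_11 = rho(1) = 0.6705.
Step k = 2:
  phi_22 = [rho(2) - phi_11 rho(1)] / [1 - phi_11 rho(1)] = [0.7103 - (0.6705)(0.6705)] / [1 - (0.6705)(0.6705)]
         = 0.26072975 / 0.55042975 = 0.473684.
  Update: phi_21 = phi_11 - phi_22 phi_11 = 0.6705 - (0.473684)(0.6705) = 0.352895.
Step k = 3:
  phi_33 = [rho(3) - phi_21 rho(2) - phi_22 rho(1)] / [1 - phi_21 rho(1) - phi_22 rho(2)]
    numerator   = 0.6259 - (0.352895)(0.7103) - (0.473684)(0.6705) = 0.05763365
    denominator = 1 - (0.352895)(0.6705) - (0.473684)(0.7103) = 0.42692625
  phi_33 = 0.05763365 / 0.42692625 = 0.135.
Therefore phi_{33} = 0.1350.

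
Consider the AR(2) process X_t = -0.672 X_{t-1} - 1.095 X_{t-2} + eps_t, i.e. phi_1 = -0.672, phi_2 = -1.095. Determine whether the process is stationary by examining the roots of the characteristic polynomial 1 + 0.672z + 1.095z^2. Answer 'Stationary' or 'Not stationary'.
\text{Not stationary}

The AR(p) characteristic polynomial is P(z) = 1 + 0.672z + 1.095z^2.
Stationarity requires all roots to lie outside the unit circle, i.e. |z| > 1 for every root.
Set 1 + (0.672) z + (1.095) z^2 = 0, i.e. a z^2 + b z + c = 0 with a = 1.095, b = 0.672, c = 1.
Discriminant D = b^2 - 4ac = (0.672)^2 - 4*(1.095)*1 = 0.451584 - (4.38) = -3.928416.
D < 0, so the roots are the complex-conjugate pair z = (-b +/- i sqrt(-D)) / (2a) = -0.3068 +/- 0.905i.
For a conjugate pair |z|^2 = z * conj(z) = (product of roots) = c/a = 1/(1.095) = 0.913242, so |z| = sqrt(0.913242) = 0.9556 for both roots.
Moduli of all roots: 0.9556, 0.9556.
All moduli strictly greater than 1? No.
Verdict: Not stationary.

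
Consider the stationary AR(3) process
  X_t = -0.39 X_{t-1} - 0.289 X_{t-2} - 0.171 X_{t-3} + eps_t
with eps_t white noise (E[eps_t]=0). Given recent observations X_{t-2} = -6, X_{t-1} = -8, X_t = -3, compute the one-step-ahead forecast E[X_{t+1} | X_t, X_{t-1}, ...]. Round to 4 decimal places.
E[X_{t+1} \mid \mathcal F_t] = 4.5080

For an AR(p) model X_t = c + sum_i phi_i X_{t-i} + eps_t, the
one-step-ahead conditional mean is
  E[X_{t+1} | X_t, ...] = c + sum_i phi_i X_{t+1-i}.
Substitute known values:
  E[X_{t+1} | ...] = (-0.39) * (-3) + (-0.289) * (-8) + (-0.171) * (-6)
                   = 4.5080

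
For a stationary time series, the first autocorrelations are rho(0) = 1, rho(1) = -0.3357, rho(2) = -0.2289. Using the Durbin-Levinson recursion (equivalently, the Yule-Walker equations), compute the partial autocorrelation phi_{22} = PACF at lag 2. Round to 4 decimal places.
\phi_{22} = -0.3850

The PACF at lag k is phi_{kk}, the last component of the solution
to the Yule-Walker system G_k phi = r_k where
  (G_k)_{ij} = rho(|i - j|), (r_k)_i = rho(i), i,j = 1..k.
Equivalently, Durbin-Levinson gives phi_{kk} iteratively:
  phi_{11} = rho(1)
  phi_{kk} = [rho(k) - sum_{j=1..k-1} phi_{k-1,j} rho(k-j)]
            / [1 - sum_{j=1..k-1} phi_{k-1,j} rho(j)],
  phi_{k,j} = phi_{k-1,j} - phi_{kk} phi_{k-1,k-j},  j = 1..k-1.
Step k = 1:
  phi_11 = rho(1) = -0.3357.
Step k = 2:
  phi_22 = [rho(2) - phi_11 rho(1)] / [1 - phi_11 rho(1)] = [-0.2289 - (-0.3357)(-0.3357)] / [1 - (-0.3357)(-0.3357)]
         = -0.34159449 / 0.88730551 = -0.385.
Therefore phi_{22} = -0.3850.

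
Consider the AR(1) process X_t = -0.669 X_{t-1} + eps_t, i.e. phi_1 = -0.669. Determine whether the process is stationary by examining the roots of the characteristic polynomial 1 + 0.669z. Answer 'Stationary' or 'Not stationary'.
\text{Stationary}

The AR(p) characteristic polynomial is P(z) = 1 + 0.669z.
Stationarity requires all roots to lie outside the unit circle, i.e. |z| > 1 for every root.
This is linear in z: 1 + (0.669) z = 0  =>  z = -1/(0.669) = -1.494768,  |z| = 1.494768.
Moduli of all roots: 1.4948.
All moduli strictly greater than 1? Yes.
Verdict: Stationary.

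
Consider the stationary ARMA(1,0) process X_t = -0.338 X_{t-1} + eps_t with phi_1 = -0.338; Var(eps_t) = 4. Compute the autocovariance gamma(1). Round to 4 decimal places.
\gamma(1) = -1.5264

Multiply the model equation by X_{t-k} and take expectations. With theta_0 = psi_0 = 1 and psi_j the MA(infinity) weights, this gives
  gamma(k) - sum_i phi_i gamma(k-i) = c_k,
  c_k = sigma^2 * sum_{j=k..q} theta_j psi_{j-k}   (c_k = 0 for k > q),
using gamma(-m) = gamma(m).
Pure AR (q = 0): c_0 = sigma^2 = 4, c_k = 0 for k >= 1.
Equations for k = 0 and k = 1 (AR order 1):
  gamma(0) = phi_1 gamma(1) + c_0
  gamma(1) = phi_1 gamma(0) + c_1
Substituting the second into the first: gamma(0) (1 - phi_1^2) = c_0 + phi_1 c_1, so
  gamma(0) = c_0 / (1 - phi_1^2) = 4 / (1 - (-0.338)^2) = 4 / 0.885756 = 4.515916.
  gamma(1) = phi_1 gamma(0) = (-0.338)(4.515916) = -1.52638.
Therefore gamma(1) = -1.5264 (to 4 decimal places).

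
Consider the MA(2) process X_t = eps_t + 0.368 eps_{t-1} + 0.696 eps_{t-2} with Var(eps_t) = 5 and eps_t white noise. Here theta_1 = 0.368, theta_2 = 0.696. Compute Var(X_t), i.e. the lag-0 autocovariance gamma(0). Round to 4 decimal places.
\gamma(0) = 8.0992

For an MA(q) process X_t = eps_t + sum_i theta_i eps_{t-i} with
Var(eps_t) = sigma^2, the variance is
  gamma(0) = sigma^2 * (1 + sum_i theta_i^2).
  sum_i theta_i^2 = (0.368)^2 + (0.696)^2 = 0.135424 + 0.484416 = 0.61984.
  gamma(0) = 5 * (1 + 0.61984) = 5 * 1.61984 = 8.0992.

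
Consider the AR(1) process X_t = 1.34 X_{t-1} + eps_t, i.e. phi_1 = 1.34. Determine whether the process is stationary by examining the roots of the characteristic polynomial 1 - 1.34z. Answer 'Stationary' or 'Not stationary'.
\text{Not stationary}

The AR(p) characteristic polynomial is P(z) = 1 - 1.34z.
Stationarity requires all roots to lie outside the unit circle, i.e. |z| > 1 for every root.
This is linear in z: 1 + (-1.34) z = 0  =>  z = -1/(-1.34) = 0.746269,  |z| = 0.746269.
Moduli of all roots: 0.7463.
All moduli strictly greater than 1? No.
Verdict: Not stationary.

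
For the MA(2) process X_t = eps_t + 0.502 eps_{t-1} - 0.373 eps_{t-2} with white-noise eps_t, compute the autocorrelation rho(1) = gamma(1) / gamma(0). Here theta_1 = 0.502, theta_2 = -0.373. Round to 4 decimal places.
\rho(1) = 0.2263

For an MA(q) process with theta_0 = 1, the autocovariance is
  gamma(k) = sigma^2 * sum_{i=0..q-k} theta_i * theta_{i+k},
and rho(k) = gamma(k) / gamma(0). Sigma^2 cancels.
  numerator   = (1)*(0.502) + (0.502)*(-0.373) = 0.314754.
  denominator = (1)^2 + (0.502)^2 + (-0.373)^2 = 1.391133.
  rho(1) = 0.314754 / 1.391133 = 0.2263.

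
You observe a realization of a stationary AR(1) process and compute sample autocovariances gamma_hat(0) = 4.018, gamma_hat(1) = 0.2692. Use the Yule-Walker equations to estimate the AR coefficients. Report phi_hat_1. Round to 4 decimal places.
\hat\phi_{1} = 0.0670

The Yule-Walker equations for an AR(p) process read, in matrix form,
  Gamma_p phi = r_p,   with   (Gamma_p)_{ij} = gamma(|i - j|),
                       (r_p)_i = gamma(i),   i,j = 1..p.
Substitute the sample gammas (Toeplitz matrix and right-hand side of size 1):
  Gamma_p = [[4.018]]
  r_p     = [0.2692]
With p = 1 this is the single equation gamma(0) phi_1 = gamma(1):
  phi_hat_1 = gamma(1) / gamma(0) = 0.2692 / 4.018 = 0.0670.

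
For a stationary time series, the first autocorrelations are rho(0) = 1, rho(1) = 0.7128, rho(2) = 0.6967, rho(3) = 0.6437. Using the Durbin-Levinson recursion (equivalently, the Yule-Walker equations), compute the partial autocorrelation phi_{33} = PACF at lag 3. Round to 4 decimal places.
\phi_{33} = 0.1530

The PACF at lag k is phi_{kk}, the last component of the solution
to the Yule-Walker system G_k phi = r_k where
  (G_k)_{ij} = rho(|i - j|), (r_k)_i = rho(i), i,j = 1..k.
Equivalently, Durbin-Levinson gives phi_{kk} iteratively:
  phi_{11} = rho(1)
  phi_{kk} = [rho(k) - sum_{j=1..k-1} phi_{k-1,j} rho(k-j)]
            / [1 - sum_{j=1..k-1} phi_{k-1,j} rho(j)],
  phi_{k,j} = phi_{k-1,j} - phi_{kk} phi_{k-1,k-j},  j = 1..k-1.
Step k = 1:
  phi_11 = rho(1) = 0.7128.
Step k = 2:
  phi_22 = [rho(2) - phi_11 rho(1)] / [1 - phi_11 rho(1)] = [0.6967 - (0.7128)(0.7128)] / [1 - (0.7128)(0.7128)]
         = 0.18861616 / 0.49191616 = 0.383432.
  Update: phi_21 = phi_11 - phi_22 phi_11 = 0.7128 - (0.383432)(0.7128) = 0.43949.
Step k = 3:
  phi_33 = [rho(3) - phi_21 rho(2) - phi_22 rho(1)] / [1 - phi_21 rho(1) - phi_22 rho(2)]
    numerator   = 0.6437 - (0.43949)(0.6967) - (0.383432)(0.7128) = 0.06419732
    denominator = 1 - (0.43949)(0.7128) - (0.383432)(0.6967) = 0.41959478
  phi_33 = 0.06419732 / 0.41959478 = 0.153.
Therefore phi_{33} = 0.1530.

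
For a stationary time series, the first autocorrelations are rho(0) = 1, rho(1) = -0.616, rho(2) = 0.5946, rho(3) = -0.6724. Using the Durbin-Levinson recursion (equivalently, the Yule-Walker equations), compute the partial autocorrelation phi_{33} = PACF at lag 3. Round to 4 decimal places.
\phi_{33} = -0.4021

The PACF at lag k is phi_{kk}, the last component of the solution
to the Yule-Walker system G_k phi = r_k where
  (G_k)_{ij} = rho(|i - j|), (r_k)_i = rho(i), i,j = 1..k.
Equivalently, Durbin-Levinson gives phi_{kk} iteratively:
  phi_{11} = rho(1)
  phi_{kk} = [rho(k) - sum_{j=1..k-1} phi_{k-1,j} rho(k-j)]
            / [1 - sum_{j=1..k-1} phi_{k-1,j} rho(j)],
  phi_{k,j} = phi_{k-1,j} - phi_{kk} phi_{k-1,k-j},  j = 1..k-1.
Step k = 1:
  phi_11 = rho(1) = -0.616.
Step k = 2:
  phi_22 = [rho(2) - phi_11 rho(1)] / [1 - phi_11 rho(1)] = [0.5946 - (-0.616)(-0.616)] / [1 - (-0.616)(-0.616)]
         = 0.215144 / 0.620544 = 0.346702.
  Update: phi_21 = phi_11 - phi_22 phi_11 = -0.616 - (0.346702)(-0.616) = -0.402431.
Step k = 3:
  phi_33 = [rho(3) - phi_21 rho(2) - phi_22 rho(1)] / [1 - phi_21 rho(1) - phi_22 rho(2)]
    numerator   = -0.6724 - (-0.402431)(0.5946) - (0.346702)(-0.616) = -0.2195457
    denominator = 1 - (-0.402431)(-0.616) - (0.346702)(0.5946) = 0.54595309
  phi_33 = -0.2195457 / 0.54595309 = -0.4021.
Therefore phi_{33} = -0.4021.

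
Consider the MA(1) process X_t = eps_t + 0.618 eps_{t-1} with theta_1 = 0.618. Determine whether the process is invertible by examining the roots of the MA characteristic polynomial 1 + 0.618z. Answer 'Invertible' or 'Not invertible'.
\text{Invertible}

The MA(q) characteristic polynomial is P(z) = 1 + 0.618z.
Invertibility requires all roots to lie outside the unit circle, i.e. |z| > 1 for every root.
This is linear in z: 1 + (0.618) z = 0  =>  z = -1/(0.618) = -1.618123,  |z| = 1.618123.
Moduli of all roots: 1.6181.
All moduli strictly greater than 1? Yes.
Verdict: Invertible.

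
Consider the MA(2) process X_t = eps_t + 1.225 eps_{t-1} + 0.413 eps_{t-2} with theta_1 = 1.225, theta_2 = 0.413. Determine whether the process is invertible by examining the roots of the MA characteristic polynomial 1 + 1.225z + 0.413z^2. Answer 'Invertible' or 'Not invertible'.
\text{Invertible}

The MA(q) characteristic polynomial is P(z) = 1 + 1.225z + 0.413z^2.
Invertibility requires all roots to lie outside the unit circle, i.e. |z| > 1 for every root.
Set 1 + (1.225) z + (0.413) z^2 = 0, i.e. a z^2 + b z + c = 0 with a = 0.413, b = 1.225, c = 1.
Discriminant D = b^2 - 4ac = (1.225)^2 - 4*(0.413)*1 = 1.500625 - (1.652) = -0.151375.
D < 0, so the roots are the complex-conjugate pair z = (-b +/- i sqrt(-D)) / (2a) = -1.4831 +/- 0.471i.
For a conjugate pair |z|^2 = z * conj(z) = (product of roots) = c/a = 1/(0.413) = 2.421308, so |z| = sqrt(2.421308) = 1.5561 for both roots.
Moduli of all roots: 1.5561, 1.5561.
All moduli strictly greater than 1? Yes.
Verdict: Invertible.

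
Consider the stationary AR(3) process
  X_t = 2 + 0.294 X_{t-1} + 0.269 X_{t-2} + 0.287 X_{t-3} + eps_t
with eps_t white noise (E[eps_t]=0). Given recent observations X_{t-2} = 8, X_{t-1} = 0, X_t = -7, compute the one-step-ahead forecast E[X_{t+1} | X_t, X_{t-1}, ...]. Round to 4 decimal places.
E[X_{t+1} \mid \mathcal F_t] = 2.2380

For an AR(p) model X_t = c + sum_i phi_i X_{t-i} + eps_t, the
one-step-ahead conditional mean is
  E[X_{t+1} | X_t, ...] = c + sum_i phi_i X_{t+1-i}.
Substitute known values:
  E[X_{t+1} | ...] = 2 + (0.294) * (-7) + (0.269) * (0) + (0.287) * (8)
                   = 2.2380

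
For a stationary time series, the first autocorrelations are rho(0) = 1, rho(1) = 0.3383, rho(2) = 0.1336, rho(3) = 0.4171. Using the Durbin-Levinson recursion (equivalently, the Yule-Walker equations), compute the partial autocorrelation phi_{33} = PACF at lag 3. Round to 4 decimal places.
\phi_{33} = 0.4130

The PACF at lag k is phi_{kk}, the last component of the solution
to the Yule-Walker system G_k phi = r_k where
  (G_k)_{ij} = rho(|i - j|), (r_k)_i = rho(i), i,j = 1..k.
Equivalently, Durbin-Levinson gives phi_{kk} iteratively:
  phi_{11} = rho(1)
  phi_{kk} = [rho(k) - sum_{j=1..k-1} phi_{k-1,j} rho(k-j)]
            / [1 - sum_{j=1..k-1} phi_{k-1,j} rho(j)],
  phi_{k,j} = phi_{k-1,j} - phi_{kk} phi_{k-1,k-j},  j = 1..k-1.
Step k = 1:
  phi_11 = rho(1) = 0.3383.
Step k = 2:
  phi_22 = [rho(2) - phi_11 rho(1)] / [1 - phi_11 rho(1)] = [0.1336 - (0.3383)(0.3383)] / [1 - (0.3383)(0.3383)]
         = 0.01915311 / 0.88555311 = 0.021628.
  Update: phi_21 = phi_11 - phi_22 phi_11 = 0.3383 - (0.021628)(0.3383) = 0.330983.
Step k = 3:
  phi_33 = [rho(3) - phi_21 rho(2) - phi_22 rho(1)] / [1 - phi_21 rho(1) - phi_22 rho(2)]
    numerator   = 0.4171 - (0.330983)(0.1336) - (0.021628)(0.3383) = 0.36556376
    denominator = 1 - (0.330983)(0.3383) - (0.021628)(0.1336) = 0.88513886
  phi_33 = 0.36556376 / 0.88513886 = 0.413.
Therefore phi_{33} = 0.4130.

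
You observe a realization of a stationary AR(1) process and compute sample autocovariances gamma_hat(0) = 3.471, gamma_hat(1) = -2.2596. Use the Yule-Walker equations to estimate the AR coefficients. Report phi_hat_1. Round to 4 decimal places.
\hat\phi_{1} = -0.6510

The Yule-Walker equations for an AR(p) process read, in matrix form,
  Gamma_p phi = r_p,   with   (Gamma_p)_{ij} = gamma(|i - j|),
                       (r_p)_i = gamma(i),   i,j = 1..p.
Substitute the sample gammas (Toeplitz matrix and right-hand side of size 1):
  Gamma_p = [[3.471]]
  r_p     = [-2.2596]
With p = 1 this is the single equation gamma(0) phi_1 = gamma(1):
  phi_hat_1 = gamma(1) / gamma(0) = -2.2596 / 3.471 = -0.6510.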